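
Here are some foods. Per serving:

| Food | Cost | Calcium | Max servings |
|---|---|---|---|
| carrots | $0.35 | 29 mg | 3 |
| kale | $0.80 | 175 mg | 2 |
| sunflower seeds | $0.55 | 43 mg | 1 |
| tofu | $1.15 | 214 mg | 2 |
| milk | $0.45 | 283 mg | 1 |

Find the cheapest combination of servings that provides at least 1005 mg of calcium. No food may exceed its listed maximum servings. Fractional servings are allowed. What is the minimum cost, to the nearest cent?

$4.05

Cost per mg of calcium: milk $0.0016, kale $0.0046, tofu $0.0054, carrots $0.0121, sunflower seeds $0.0128.
Take 1 serving of milk: +283.0 mg calcium for $0.45 (total $0.45, still need 722.0 mg).
Take 2 servings of kale: +350.0 mg calcium for $1.60 (total $2.05, still need 372.0 mg).
Take 1.738 servings of tofu: +372.0 mg calcium for $2.00 (total $4.05, still need 0.0 mg).
Greedy by cheapest-per-mg is optimal for a single linear constraint, so the minimum cost is $4.05.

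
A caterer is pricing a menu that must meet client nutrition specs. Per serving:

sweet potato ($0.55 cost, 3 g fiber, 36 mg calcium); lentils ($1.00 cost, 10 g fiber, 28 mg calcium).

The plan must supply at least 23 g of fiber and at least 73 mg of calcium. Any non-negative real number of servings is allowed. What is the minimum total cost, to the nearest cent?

$2.38

Compare the cost at each extreme point of the feasible region.
sweet potato only: max(23/3, 73/36) = 7.667 servings → $4.22.
lentils only: max(23/10, 73/28) = 2.607 servings → $2.61.
sweet potato + lentils with both tight: 0.3116 servings and 2.207 servings → $2.38.
Cheapest feasible corner: $2.38.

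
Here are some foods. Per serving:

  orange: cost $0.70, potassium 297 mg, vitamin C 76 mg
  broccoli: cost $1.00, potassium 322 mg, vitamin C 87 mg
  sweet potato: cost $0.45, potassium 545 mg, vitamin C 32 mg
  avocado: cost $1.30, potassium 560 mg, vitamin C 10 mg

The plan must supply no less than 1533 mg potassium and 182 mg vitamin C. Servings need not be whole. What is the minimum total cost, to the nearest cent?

$1.98

At the optimum either one food covers both requirements or two foods hit both targets exactly; no other combination can be cheaper.
orange only: max(1533/297, 182/76) = 5.162 servings → $3.61.
broccoli only: max(1533/322, 182/87) = 4.761 servings → $4.76.
sweet potato only: max(1533/545, 182/32) = 5.688 servings → $2.56.
avocado only: max(1533/560, 182/10) = 18.2 servings → $23.66.
orange + broccoli with both targets exact would need a negative amount; discard.
orange + sweet potato with both tight: 1.571 servings and 1.957 servings → $1.98.
orange + avocado with both tight: 2.187 servings and 1.578 servings → $3.58.
broccoli + sweet potato with both tight: 1.351 servings and 2.015 servings → $2.26.
broccoli + avocado with both tight: 1.903 servings and 1.643 servings → $4.04.
sweet potato + avocado: intersection lies outside the first quadrant.
The minimum over all feasible corners is $1.98.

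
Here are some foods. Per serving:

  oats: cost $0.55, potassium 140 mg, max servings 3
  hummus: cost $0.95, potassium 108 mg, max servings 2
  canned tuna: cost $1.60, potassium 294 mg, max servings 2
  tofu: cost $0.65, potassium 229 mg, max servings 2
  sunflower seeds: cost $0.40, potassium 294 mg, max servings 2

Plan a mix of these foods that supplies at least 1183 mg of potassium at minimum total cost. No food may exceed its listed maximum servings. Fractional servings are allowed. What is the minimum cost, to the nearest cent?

$2.64

Cost per mg of potassium: sunflower seeds $0.0014, tofu $0.0028, oats $0.0039, canned tuna $0.0054, hummus $0.0088.
Take 2 servings of sunflower seeds: +588.0 mg potassium for $0.80 (total $0.80, still need 595.0 mg).
Take 2 servings of tofu: +458.0 mg potassium for $1.30 (total $2.10, still need 137.0 mg).
Take 0.9786 servings of oats: +137.0 mg potassium for $0.54 (total $2.64, still need 0.0 mg).
Filling from the cheapest source first is optimal under one linear minimum: $2.64.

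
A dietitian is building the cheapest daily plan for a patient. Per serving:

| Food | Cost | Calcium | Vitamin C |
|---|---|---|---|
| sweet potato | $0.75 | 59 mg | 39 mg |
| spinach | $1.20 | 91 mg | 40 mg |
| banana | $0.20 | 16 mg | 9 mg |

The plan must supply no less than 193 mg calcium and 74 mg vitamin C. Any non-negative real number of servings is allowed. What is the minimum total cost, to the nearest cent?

$2.41

The cheapest plan sits at a corner of the feasible region — with two constraints it uses at most two foods.
sweet potato only: max(193/59, 74/39) = 3.271 servings → $2.45.
spinach only: max(193/91, 74/40) = 2.121 servings → $2.55.
banana only: max(193/16, 74/9) = 12.06 servings → $2.41.
sweet potato + spinach: intersection lies outside the first quadrant.
sweet potato + banana: intersection lies outside the first quadrant.
spinach + banana with both targets exact would need a negative amount; discard.
The minimum over all feasible corners is $2.41.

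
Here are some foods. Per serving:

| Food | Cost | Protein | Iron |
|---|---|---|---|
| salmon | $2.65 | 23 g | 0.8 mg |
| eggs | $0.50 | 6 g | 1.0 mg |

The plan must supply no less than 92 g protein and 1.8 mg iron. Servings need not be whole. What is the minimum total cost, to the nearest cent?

$7.67

salmon only: max(92/23, 1.8/0.8) = 4 servings → $10.60.
eggs only: max(92/6, 1.8/1.0) = 15.33 servings → $7.67.
salmon + eggs with both targets exact would need a negative amount; discard.
The minimum over all feasible corners is $7.67.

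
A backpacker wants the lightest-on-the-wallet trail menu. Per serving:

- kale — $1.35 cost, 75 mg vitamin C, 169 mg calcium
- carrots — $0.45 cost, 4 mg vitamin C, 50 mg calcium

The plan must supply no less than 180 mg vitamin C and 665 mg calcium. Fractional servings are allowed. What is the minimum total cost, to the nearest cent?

$5.31

kale only: max(180/75, 665/169) = 3.935 servings → $5.31.
carrots only: max(180/4, 665/50) = 45 servings → $20.25.
kale + carrots with both tight: 2.062 servings and 6.329 servings → $5.63.
Cheapest feasible corner: $5.31.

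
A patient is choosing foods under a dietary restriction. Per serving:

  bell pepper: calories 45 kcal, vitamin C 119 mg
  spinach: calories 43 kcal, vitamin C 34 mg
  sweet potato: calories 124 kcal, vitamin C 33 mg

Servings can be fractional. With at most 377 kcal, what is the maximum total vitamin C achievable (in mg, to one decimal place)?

Vitamin C per kcal: bell pepper 2.644, spinach 0.7907, sweet potato 0.2661.
With no serving limits, spend the whole calories allowance on bell pepper: 377 kcal / 45 kcal × 119 mg = 997.0 mg.

997.0 mg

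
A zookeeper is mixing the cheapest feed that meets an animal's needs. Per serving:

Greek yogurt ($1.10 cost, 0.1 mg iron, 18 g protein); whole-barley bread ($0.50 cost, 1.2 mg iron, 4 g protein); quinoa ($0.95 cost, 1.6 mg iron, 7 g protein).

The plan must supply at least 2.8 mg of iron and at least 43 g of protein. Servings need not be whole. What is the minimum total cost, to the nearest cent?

$3.18

An LP optimum is at a vertex; with two nutrient constraints at most two foods are used. Check each candidate.
Greek yogurt only: max(2.8/0.1, 43/18) = 28 servings → $30.80.
whole-barley bread only: max(2.8/1.2, 43/4) = 10.75 servings → $5.38.
quinoa only: max(2.8/1.6, 43/7) = 6.143 servings → $5.84.
Greek yogurt + whole-barley bread with both tight: 1.906 servings and 2.175 servings → $3.18.
Greek yogurt + quinoa with both tight: 1.751 servings and 1.641 servings → $3.48.
whole-barley bread + quinoa with both targets exact would need a negative amount; discard.
The minimum over all feasible corners is $3.18.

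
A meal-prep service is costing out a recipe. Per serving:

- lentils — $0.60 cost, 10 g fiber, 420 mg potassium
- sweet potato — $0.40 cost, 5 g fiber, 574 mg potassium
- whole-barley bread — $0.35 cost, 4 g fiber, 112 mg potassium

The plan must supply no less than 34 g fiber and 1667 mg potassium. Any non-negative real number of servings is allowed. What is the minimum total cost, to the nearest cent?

This is a tiny linear program; its minimum lies at a vertex of the feasible set. List the vertices and price them.
lentils only: max(34/10, 1667/420) = 3.969 servings → $2.38.
sweet potato only: max(34/5, 1667/574) = 6.8 servings → $2.72.
whole-barley bread only: max(34/4, 1667/112) = 14.88 servings → $5.21.
lentils + sweet potato with both tight: 3.072 servings and 0.6566 servings → $2.11.
lentils + whole-barley bread: intersection lies outside the first quadrant.
sweet potato + whole-barley bread with both tight: 1.647 servings and 6.441 servings → $2.91.
So the least-cost plan costs $2.11.

$2.11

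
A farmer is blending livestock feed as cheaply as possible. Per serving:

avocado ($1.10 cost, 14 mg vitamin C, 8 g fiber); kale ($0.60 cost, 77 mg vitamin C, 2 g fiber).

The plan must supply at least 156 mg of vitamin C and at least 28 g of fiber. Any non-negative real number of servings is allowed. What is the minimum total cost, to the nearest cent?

avocado only: max(156/14, 28/8) = 11.14 servings → $12.26.
kale only: max(156/77, 28/2) = 14 servings → $8.40.
avocado + kale with both tight: 3.136 servings and 1.456 servings → $4.32.
The minimum over all feasible corners is $4.32.

$4.32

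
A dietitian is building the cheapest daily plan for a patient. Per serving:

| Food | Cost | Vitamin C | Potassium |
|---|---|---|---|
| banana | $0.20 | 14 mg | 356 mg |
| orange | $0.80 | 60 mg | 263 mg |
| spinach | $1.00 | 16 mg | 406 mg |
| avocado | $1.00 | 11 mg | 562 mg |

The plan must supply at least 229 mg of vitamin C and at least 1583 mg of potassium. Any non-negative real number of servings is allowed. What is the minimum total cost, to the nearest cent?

$3.08

This is a tiny linear program; its minimum lies at a vertex of the feasible set. List the vertices and price them.
banana only: max(229/14, 1583/356) = 16.36 servings → $3.27.
orange only: max(229/60, 1583/263) = 6.019 servings → $4.82.
spinach only: max(229/16, 1583/406) = 14.31 servings → $14.31.
avocado only: max(229/11, 1583/562) = 20.82 servings → $20.82.
banana + orange with both tight: 1.966 servings and 3.358 servings → $3.08.
banana + spinach: the both-tight solution has a negative serving — not a feasible corner.
banana + avocado: intersection lies outside the first quadrant.
orange + spinach with both tight: 3.357 servings and 1.725 servings → $4.41.
orange + avocado with both tight: 3.61 servings and 1.127 servings → $4.02.
spinach + avocado: intersection lies outside the first quadrant.
The minimum over all feasible corners is $3.08.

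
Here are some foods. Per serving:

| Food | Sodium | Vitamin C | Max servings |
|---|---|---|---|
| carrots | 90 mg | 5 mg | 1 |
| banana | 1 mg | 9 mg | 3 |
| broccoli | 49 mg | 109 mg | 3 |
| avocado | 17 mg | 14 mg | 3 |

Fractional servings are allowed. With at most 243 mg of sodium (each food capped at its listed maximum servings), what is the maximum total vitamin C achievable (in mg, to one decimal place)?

Vitamin C per mg sodium: banana 9, broccoli 2.224, avocado 0.8235, carrots 0.05556.
Take 3 servings of banana: uses 3 mg sodium, +27.0 mg vitamin C (running total 27.0 mg).
Take 3 servings of broccoli: uses 147 mg sodium, +327.0 mg vitamin C (running total 354.0 mg).
Take 3 servings of avocado: uses 51 mg sodium, +42.0 mg vitamin C (running total 396.0 mg).
Take 0.4667 servings of carrots: uses 42 mg sodium, +2.3 mg vitamin C (running total 398.3 mg).
Greedy by best ratio exhausts the sodium allowance optimally: 398.3 mg.

398.3 mg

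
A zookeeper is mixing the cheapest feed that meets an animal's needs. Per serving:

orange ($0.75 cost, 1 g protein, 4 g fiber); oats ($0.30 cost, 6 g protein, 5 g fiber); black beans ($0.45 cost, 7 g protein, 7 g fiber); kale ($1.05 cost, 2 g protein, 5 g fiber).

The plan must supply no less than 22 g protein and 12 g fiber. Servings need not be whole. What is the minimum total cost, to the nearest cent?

$1.10

At the optimum either one food covers both requirements or two foods hit both targets exactly; no other combination can be cheaper.
orange only: max(22/1, 12/4) = 22 servings → $16.50.
oats only: max(22/6, 12/5) = 3.667 servings → $1.10.
black beans only: max(22/7, 12/7) = 3.143 servings → $1.41.
kale only: max(22/2, 12/5) = 11 servings → $11.55.
orange + oats with both targets exact would need a negative amount; discard.
orange + black beans: intersection lies outside the first quadrant.
orange + kale with both targets exact would need a negative amount; discard.
oats + black beans: intersection lies outside the first quadrant.
oats + kale: intersection lies outside the first quadrant.
black beans + kale with both targets exact would need a negative amount; discard.
The minimum over all feasible corners is $1.10.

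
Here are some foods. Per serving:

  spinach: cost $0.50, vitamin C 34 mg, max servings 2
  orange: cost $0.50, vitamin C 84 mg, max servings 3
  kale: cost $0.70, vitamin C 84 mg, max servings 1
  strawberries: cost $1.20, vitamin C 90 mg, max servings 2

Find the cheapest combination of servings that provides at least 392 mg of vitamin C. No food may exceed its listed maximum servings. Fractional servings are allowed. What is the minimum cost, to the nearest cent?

Cost per mg of vitamin C: orange $0.0060, kale $0.0083, strawberries $0.0133, spinach $0.0147.
Take 3 servings of orange: +252.0 mg vitamin C for $1.50 (total $1.50, still need 140.0 mg).
Take 1 serving of kale: +84.0 mg vitamin C for $0.70 (total $2.20, still need 56.0 mg).
Take 0.6222 servings of strawberries: +56.0 mg vitamin C for $0.75 (total $2.95, still need 0.0 mg).
Filling from the cheapest source first is optimal under one linear minimum: $2.95.

$2.95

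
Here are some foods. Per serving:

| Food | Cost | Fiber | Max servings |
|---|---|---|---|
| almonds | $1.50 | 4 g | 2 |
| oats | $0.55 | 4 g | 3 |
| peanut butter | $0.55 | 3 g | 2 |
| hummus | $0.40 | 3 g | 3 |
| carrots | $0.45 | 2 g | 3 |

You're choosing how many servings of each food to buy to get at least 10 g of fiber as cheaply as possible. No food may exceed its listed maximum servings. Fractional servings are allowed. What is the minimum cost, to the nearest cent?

$1.34

Cost per g of fiber: hummus $0.1333, oats $0.1375, peanut butter $0.1833, carrots $0.2250, almonds $0.3750.
Take 3 servings of hummus: +9.0 g fiber for $1.20 (total $1.20, still need 1.0 g).
Take 0.25 servings of oats: +1.0 g fiber for $0.14 (total $1.34, still need 0.0 g).
Greedy by cheapest-per-g is optimal for a single linear constraint, so the minimum cost is $1.34.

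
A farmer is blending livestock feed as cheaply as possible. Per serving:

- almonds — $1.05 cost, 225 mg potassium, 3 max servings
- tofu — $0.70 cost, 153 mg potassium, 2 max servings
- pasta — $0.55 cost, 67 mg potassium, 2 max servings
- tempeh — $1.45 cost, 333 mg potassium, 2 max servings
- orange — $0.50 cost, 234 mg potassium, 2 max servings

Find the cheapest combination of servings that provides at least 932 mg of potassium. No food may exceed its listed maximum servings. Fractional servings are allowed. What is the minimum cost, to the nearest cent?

Cost per mg of potassium: orange $0.0021, tempeh $0.0044, tofu $0.0046, almonds $0.0047, pasta $0.0082.
Take 2 servings of orange: +468.0 mg potassium for $1.00 (total $1.00, still need 464.0 mg).
Take 1.393 servings of tempeh: +464.0 mg potassium for $2.02 (total $3.02, still need 0.0 mg).
Filling from the cheapest source first is optimal under one linear minimum: $3.02.

$3.02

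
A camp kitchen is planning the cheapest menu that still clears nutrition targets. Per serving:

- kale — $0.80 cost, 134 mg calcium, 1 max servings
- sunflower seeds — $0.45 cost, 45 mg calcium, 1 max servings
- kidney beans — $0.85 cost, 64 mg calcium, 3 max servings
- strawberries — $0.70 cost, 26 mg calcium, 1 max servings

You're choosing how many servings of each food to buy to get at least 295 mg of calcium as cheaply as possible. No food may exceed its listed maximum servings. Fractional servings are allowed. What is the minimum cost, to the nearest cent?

$2.79

Cost per mg of calcium: kale $0.0060, sunflower seeds $0.0100, kidney beans $0.0133, strawberries $0.0269.
Take 1 serving of kale: +134.0 mg calcium for $0.80 (total $0.80, still need 161.0 mg).
Take 1 serving of sunflower seeds: +45.0 mg calcium for $0.45 (total $1.25, still need 116.0 mg).
Take 1.812 servings of kidney beans: +116.0 mg calcium for $1.54 (total $2.79, still need 0.0 mg).
Greedy by cheapest-per-mg is optimal for a single linear constraint, so the minimum cost is $2.79.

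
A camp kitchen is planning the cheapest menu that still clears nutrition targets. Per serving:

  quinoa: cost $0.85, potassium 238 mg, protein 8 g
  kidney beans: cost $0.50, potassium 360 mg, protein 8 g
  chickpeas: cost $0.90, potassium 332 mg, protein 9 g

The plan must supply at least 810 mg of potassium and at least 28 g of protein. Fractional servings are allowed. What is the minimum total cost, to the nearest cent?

$1.75

For a min-cost LP with two ≥-constraints, a basic feasible solution has at most two positive variables.
quinoa only: max(810/238, 28/8) = 3.5 servings → $2.98.
kidney beans only: max(810/360, 28/8) = 3.5 servings → $1.75.
chickpeas only: max(810/332, 28/9) = 3.111 servings → $2.80.
quinoa + kidney beans with both targets exact would need a negative amount; discard.
quinoa + chickpeas with both targets exact would need a negative amount; discard.
kidney beans + chickpeas: the both-tight solution has a negative serving — not a feasible corner.
So the least-cost plan costs $1.75.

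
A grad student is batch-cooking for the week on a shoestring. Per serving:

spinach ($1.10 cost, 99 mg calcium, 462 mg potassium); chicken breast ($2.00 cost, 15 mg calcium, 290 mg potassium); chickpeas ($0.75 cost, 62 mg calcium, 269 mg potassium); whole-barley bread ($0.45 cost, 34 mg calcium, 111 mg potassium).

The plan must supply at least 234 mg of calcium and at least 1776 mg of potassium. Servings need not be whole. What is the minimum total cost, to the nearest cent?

$4.23

This is a tiny linear program; its minimum lies at a vertex of the feasible set. List the vertices and price them.
spinach only: max(234/99, 1776/462) = 3.844 servings → $4.23.
chicken breast only: max(234/15, 1776/290) = 15.6 servings → $31.20.
chickpeas only: max(234/62, 1776/269) = 6.602 servings → $4.95.
whole-barley bread only: max(234/34, 1776/111) = 16 servings → $7.20.
spinach + chicken breast with both tight: 1.893 servings and 3.109 servings → $8.30.
spinach + chickpeas: the both-tight solution has a negative serving — not a feasible corner.
spinach + whole-barley bread with both targets exact would need a negative amount; discard.
chicken breast + chickpeas with both tight: 3.382 servings and 2.956 servings → $8.98.
chicken breast + whole-barley bread with both tight: 4.199 servings and 5.03 servings → $10.66.
chickpeas + whole-barley bread: the both-tight solution has a negative serving — not a feasible corner.
So the least-cost plan costs $4.23.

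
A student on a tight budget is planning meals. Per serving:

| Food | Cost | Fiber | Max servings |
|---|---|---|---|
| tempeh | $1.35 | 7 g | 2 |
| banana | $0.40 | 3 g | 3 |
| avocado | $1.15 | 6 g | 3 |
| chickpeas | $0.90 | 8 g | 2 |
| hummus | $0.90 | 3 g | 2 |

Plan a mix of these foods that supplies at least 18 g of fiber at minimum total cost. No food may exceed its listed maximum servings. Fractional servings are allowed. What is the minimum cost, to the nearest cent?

Cost per g of fiber: chickpeas $0.1125, banana $0.1333, avocado $0.1917, tempeh $0.1929, hummus $0.3000.
Take 2 servings of chickpeas: +16.0 g fiber for $1.80 (total $1.80, still need 2.0 g).
Take 0.6667 servings of banana: +2.0 g fiber for $0.27 (total $2.07, still need 0.0 g).
Greedy by cheapest-per-g is optimal for a single linear constraint, so the minimum cost is $2.07.

$2.07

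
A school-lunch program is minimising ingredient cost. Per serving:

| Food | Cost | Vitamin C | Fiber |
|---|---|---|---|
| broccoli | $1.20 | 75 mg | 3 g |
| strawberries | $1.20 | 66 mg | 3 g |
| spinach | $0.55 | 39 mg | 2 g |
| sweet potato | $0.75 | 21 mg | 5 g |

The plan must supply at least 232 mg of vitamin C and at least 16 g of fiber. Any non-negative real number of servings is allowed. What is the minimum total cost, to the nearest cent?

This is a tiny linear program; its minimum lies at a vertex of the feasible set. List the vertices and price them.
broccoli only: max(232/75, 16/3) = 5.333 servings → $6.40.
strawberries only: max(232/66, 16/3) = 5.333 servings → $6.40.
spinach only: max(232/39, 16/2) = 8 servings → $4.40.
sweet potato only: max(232/21, 16/5) = 11.05 servings → $8.29.
broccoli + strawberries: the both-tight solution has a negative serving — not a feasible corner.
broccoli + spinach with both targets exact would need a negative amount; discard.
broccoli + sweet potato with both tight: 2.641 servings and 1.615 servings → $4.38.
strawberries + spinach with both targets exact would need a negative amount; discard.
strawberries + sweet potato with both tight: 3.086 servings and 1.348 servings → $4.71.
spinach + sweet potato with both tight: 5.386 servings and 1.046 servings → $3.75.
Cheapest feasible corner: $3.75.

$3.75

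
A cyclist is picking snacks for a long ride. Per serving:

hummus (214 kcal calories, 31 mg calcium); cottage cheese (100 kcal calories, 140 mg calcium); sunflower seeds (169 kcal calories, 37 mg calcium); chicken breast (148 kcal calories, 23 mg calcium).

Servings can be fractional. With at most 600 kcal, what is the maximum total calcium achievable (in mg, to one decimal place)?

840.0 mg

Calcium per kcal: cottage cheese 1.4, sunflower seeds 0.2189, chicken breast 0.1554, hummus 0.1449.
With no serving limits, spend the whole calories allowance on cottage cheese: 600 kcal / 100 kcal × 140 mg = 840.0 mg.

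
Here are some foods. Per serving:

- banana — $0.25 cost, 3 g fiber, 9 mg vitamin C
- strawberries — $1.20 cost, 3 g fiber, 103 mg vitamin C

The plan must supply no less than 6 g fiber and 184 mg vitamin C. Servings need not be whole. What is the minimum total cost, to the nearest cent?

$2.18

For a min-cost LP with two ≥-constraints, a basic feasible solution has at most two positive variables.
banana only: max(6/3, 184/9) = 20.44 servings → $5.11.
strawberries only: max(6/3, 184/103) = 2 servings → $2.40.
banana + strawberries with both tight: 0.234 servings and 1.766 servings → $2.18.
So the least-cost plan costs $2.18.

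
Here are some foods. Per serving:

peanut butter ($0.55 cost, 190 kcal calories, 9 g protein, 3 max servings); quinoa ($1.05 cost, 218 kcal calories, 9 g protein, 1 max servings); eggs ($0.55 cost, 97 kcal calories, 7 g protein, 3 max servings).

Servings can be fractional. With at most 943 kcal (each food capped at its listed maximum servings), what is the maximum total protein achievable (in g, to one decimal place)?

Protein per kcal: eggs 0.07216, peanut butter 0.04737, quinoa 0.04128.
Take 3 servings of eggs: uses 291 kcal, +21.0 g protein (running total 21.0 g).
Take 3 servings of peanut butter: uses 570 kcal, +27.0 g protein (running total 48.0 g).
Take 0.3761 servings of quinoa: uses 82 kcal, +3.4 g protein (running total 51.4 g).
Filling greedily by protein-per-kcal is optimal for one linear limit, giving 51.4 g.

51.4 g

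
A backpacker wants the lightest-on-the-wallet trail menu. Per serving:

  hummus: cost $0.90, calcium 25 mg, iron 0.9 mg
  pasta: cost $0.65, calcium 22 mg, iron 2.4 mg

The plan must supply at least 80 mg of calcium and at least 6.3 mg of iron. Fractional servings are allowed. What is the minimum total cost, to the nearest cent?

Two binding constraints pin down two serving amounts, so the optimal mix uses at most two foods. The candidates are each food alone (scaled to the tighter of calcium/iron) and each pair with both constraints tight.
hummus only: max(80/25, 6.3/0.9) = 7 servings → $6.30.
pasta only: max(80/22, 6.3/2.4) = 3.636 servings → $2.36.
hummus + pasta with both tight: 1.328 servings and 2.127 servings → $2.58.
So the least-cost plan costs $2.36.

$2.36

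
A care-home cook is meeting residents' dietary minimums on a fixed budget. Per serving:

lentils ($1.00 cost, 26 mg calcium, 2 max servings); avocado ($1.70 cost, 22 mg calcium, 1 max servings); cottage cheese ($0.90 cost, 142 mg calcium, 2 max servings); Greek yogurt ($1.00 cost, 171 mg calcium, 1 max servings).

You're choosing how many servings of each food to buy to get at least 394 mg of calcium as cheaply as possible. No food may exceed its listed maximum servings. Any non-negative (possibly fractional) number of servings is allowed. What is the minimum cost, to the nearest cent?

Cost per mg of calcium: Greek yogurt $0.0058, cottage cheese $0.0063, lentils $0.0385, avocado $0.0773.
Take 1 serving of Greek yogurt: +171.0 mg calcium for $1.00 (total $1.00, still need 223.0 mg).
Take 1.57 servings of cottage cheese: +223.0 mg calcium for $1.41 (total $2.41, still need 0.0 mg).
Greedy by cheapest-per-mg is optimal for a single linear constraint, so the minimum cost is $2.41.

$2.41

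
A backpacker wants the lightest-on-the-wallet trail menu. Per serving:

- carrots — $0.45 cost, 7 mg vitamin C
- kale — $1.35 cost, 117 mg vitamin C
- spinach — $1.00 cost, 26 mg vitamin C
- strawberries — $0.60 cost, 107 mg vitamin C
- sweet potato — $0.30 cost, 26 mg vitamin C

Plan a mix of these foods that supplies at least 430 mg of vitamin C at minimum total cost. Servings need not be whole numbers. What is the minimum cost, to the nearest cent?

$2.41

Cost per mg of vitamin C: strawberries $0.0056, kale $0.0115, sweet potato $0.0115, spinach $0.0385, carrots $0.0643.
With no serving limits, use only strawberries: 430 mg / 107 mg = 4.019 servings × $0.60 = $2.41.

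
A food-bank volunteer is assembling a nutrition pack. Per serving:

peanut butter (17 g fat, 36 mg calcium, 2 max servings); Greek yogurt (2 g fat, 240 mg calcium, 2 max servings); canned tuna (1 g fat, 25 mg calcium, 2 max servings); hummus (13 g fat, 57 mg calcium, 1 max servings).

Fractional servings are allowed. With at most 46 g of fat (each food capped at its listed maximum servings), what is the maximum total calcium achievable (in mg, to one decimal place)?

644.2 mg

Calcium per g fat: Greek yogurt 120, canned tuna 25, hummus 4.385, peanut butter 2.118.
Take 2 servings of Greek yogurt: uses 4 g fat, +480.0 mg calcium (running total 480.0 mg).
Take 2 servings of canned tuna: uses 2 g fat, +50.0 mg calcium (running total 530.0 mg).
Take 1 serving of hummus: uses 13 g fat, +57.0 mg calcium (running total 587.0 mg).
Take 1.588 servings of peanut butter: uses 27 g fat, +57.2 mg calcium (running total 644.2 mg).
Filling greedily by calcium-per-g fat is optimal for one linear limit, giving 644.2 mg.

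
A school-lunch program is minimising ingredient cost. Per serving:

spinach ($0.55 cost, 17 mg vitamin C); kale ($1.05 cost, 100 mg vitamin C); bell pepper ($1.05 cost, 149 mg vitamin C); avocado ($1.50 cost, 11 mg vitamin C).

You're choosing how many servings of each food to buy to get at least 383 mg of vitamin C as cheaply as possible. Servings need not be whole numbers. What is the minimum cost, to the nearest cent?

$2.70

Cost per mg of vitamin C: bell pepper $0.0070, kale $0.0105, spinach $0.0324, avocado $0.1364.
With no serving limits, use only bell pepper: 383 mg / 149 mg = 2.57 servings × $1.05 = $2.70.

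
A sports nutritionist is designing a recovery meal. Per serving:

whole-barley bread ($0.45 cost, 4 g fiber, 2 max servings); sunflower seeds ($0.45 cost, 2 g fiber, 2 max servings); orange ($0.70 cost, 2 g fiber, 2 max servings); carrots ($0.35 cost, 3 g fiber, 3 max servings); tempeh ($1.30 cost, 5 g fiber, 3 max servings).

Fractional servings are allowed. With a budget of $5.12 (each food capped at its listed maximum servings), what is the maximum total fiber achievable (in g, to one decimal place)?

Fiber per dollar: whole-barley bread 8.889, carrots 8.571, sunflower seeds 4.444, tempeh 3.846, orange 2.857.
Take 2 servings of whole-barley bread: spends $0.90, +8.0 g fiber (running total 8.0 g).
Take 3 servings of carrots: spends $1.05, +9.0 g fiber (running total 17.0 g).
Take 2 servings of sunflower seeds: spends $0.90, +4.0 g fiber (running total 21.0 g).
Take 1.746 servings of tempeh: spends $2.27, +8.7 g fiber (running total 29.7 g).
Filling greedily by fiber-per-dollar is optimal for one linear limit, giving 29.7 g.

29.7 g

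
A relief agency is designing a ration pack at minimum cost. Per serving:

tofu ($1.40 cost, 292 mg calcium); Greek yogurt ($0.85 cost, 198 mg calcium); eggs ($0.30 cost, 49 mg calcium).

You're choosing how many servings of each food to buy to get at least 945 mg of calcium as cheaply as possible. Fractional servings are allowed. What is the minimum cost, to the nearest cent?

Cost per mg of calcium: Greek yogurt $0.0043, tofu $0.0048, eggs $0.0061.
With no serving limits, use only Greek yogurt: 945 mg / 198 mg = 4.773 servings × $0.85 = $4.06.

$4.06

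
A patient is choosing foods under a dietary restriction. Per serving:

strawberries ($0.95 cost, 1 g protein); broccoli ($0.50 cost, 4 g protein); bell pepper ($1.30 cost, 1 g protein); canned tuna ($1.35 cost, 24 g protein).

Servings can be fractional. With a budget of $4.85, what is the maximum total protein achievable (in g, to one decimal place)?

Protein per dollar: canned tuna 17.78, broccoli 8, strawberries 1.053, bell pepper 0.7692.
With no serving limits, spend the whole cost allowance on canned tuna: $4.85 / $1.35 × 24 g = 86.2 g.

86.2 g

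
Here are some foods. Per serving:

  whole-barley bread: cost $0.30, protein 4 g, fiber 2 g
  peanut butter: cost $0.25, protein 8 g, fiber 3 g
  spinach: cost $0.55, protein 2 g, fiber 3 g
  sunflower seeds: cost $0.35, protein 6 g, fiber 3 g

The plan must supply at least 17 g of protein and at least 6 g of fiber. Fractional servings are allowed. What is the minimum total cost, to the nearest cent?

$0.53

This is a tiny linear program; its minimum lies at a vertex of the feasible set. List the vertices and price them.
whole-barley bread only: max(17/4, 6/2) = 4.25 servings → $1.27.
peanut butter only: max(17/8, 6/3) = 2.125 servings → $0.53.
spinach only: max(17/2, 6/3) = 8.5 servings → $4.67.
sunflower seeds only: max(17/6, 6/3) = 2.833 servings → $0.99.
whole-barley bread + peanut butter: intersection lies outside the first quadrant.
whole-barley bread + spinach: intersection lies outside the first quadrant.
whole-barley bread + sunflower seeds (both tight): parallel constraints — no distinct corner.
peanut butter + spinach: the both-tight solution has a negative serving — not a feasible corner.
peanut butter + sunflower seeds: the both-tight solution has a negative serving — not a feasible corner.
spinach + sunflower seeds with both targets exact would need a negative amount; discard.
Cheapest feasible corner: $0.53.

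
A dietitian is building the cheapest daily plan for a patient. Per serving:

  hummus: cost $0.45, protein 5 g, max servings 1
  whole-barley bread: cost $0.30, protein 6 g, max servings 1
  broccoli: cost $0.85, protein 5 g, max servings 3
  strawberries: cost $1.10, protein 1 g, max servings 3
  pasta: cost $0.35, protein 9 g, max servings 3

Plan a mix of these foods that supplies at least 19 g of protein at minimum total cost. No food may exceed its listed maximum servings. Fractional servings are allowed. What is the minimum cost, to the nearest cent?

Cost per g of protein: pasta $0.0389, whole-barley bread $0.0500, hummus $0.0900, broccoli $0.1700, strawberries $1.1000.
Take 2.111 servings of pasta: +19.0 g protein for $0.74 (total $0.74, still need 0.0 g).
Filling from the cheapest source first is optimal under one linear minimum: $0.74.

$0.74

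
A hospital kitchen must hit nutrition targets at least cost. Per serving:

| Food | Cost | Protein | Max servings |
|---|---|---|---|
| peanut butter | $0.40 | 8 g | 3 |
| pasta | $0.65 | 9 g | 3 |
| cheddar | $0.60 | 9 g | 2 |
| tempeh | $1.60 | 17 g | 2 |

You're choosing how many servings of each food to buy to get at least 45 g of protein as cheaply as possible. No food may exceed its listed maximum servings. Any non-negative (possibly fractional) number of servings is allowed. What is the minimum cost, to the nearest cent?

$2.62

Cost per g of protein: peanut butter $0.0500, cheddar $0.0667, pasta $0.0722, tempeh $0.0941.
Take 3 servings of peanut butter: +24.0 g protein for $1.20 (total $1.20, still need 21.0 g).
Take 2 servings of cheddar: +18.0 g protein for $1.20 (total $2.40, still need 3.0 g).
Take 0.3333 servings of pasta: +3.0 g protein for $0.22 (total $2.62, still need 0.0 g).
Filling from the cheapest source first is optimal under one linear minimum: $2.62.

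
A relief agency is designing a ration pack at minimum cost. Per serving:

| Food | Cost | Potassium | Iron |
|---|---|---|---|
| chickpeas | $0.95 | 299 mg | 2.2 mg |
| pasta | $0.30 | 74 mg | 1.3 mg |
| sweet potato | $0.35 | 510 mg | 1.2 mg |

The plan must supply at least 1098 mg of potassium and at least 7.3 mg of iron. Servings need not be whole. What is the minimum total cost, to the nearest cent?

$1.80

A basic optimal solution has at most two foods positive. Try each food alone and each pair with both targets met exactly.
chickpeas only: max(1098/299, 7.3/2.2) = 3.672 servings → $3.49.
pasta only: max(1098/74, 7.3/1.3) = 14.84 servings → $4.45.
sweet potato only: max(1098/510, 7.3/1.2) = 6.083 servings → $2.13.
chickpeas + pasta: the both-tight solution has a negative serving — not a feasible corner.
chickpeas + sweet potato with both tight: 3.152 servings and 0.3052 servings → $3.10.
pasta + sweet potato with both tight: 4.189 servings and 1.545 servings → $1.80.
Cheapest feasible corner: $1.80.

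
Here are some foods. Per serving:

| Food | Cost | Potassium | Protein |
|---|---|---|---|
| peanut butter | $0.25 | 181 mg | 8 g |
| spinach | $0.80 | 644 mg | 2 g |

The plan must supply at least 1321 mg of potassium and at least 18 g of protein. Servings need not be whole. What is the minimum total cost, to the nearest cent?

An LP optimum is at a vertex; with two nutrient constraints at most two foods are used. Check each candidate.
peanut butter only: max(1321/181, 18/8) = 7.298 servings → $1.82.
spinach only: max(1321/644, 18/2) = 9 servings → $7.20.
peanut butter + spinach with both tight: 1.868 servings and 1.526 servings → $1.69.
So the least-cost plan costs $1.69.

$1.69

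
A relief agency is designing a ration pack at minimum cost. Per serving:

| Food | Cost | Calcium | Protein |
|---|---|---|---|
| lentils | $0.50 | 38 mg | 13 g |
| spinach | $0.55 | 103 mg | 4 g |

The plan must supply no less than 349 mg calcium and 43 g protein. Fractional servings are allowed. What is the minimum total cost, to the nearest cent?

$2.62

lentils only: max(349/38, 43/13) = 9.184 servings → $4.59.
spinach only: max(349/103, 43/4) = 10.75 servings → $5.91.
lentils + spinach with both tight: 2.555 servings and 2.446 servings → $2.62.
Cheapest feasible corner: $2.62.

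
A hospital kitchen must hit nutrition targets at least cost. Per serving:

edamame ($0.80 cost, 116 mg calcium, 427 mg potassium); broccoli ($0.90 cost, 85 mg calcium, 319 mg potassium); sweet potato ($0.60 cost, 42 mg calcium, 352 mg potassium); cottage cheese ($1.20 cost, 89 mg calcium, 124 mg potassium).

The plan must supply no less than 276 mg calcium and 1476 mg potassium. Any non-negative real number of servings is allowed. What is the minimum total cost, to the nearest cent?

A basic optimal solution has at most two foods positive. Try each food alone and each pair with both targets met exactly.
edamame only: max(276/116, 1476/427) = 3.457 servings → $2.77.
broccoli only: max(276/85, 1476/319) = 4.627 servings → $4.16.
sweet potato only: max(276/42, 1476/352) = 6.571 servings → $3.94.
cottage cheese only: max(276/89, 1476/124) = 11.9 servings → $14.28.
edamame + broccoli: intersection lies outside the first quadrant.
edamame + sweet potato with both tight: 1.536 servings and 2.331 servings → $2.63.
edamame + cottage cheese with both targets exact would need a negative amount; discard.
broccoli + sweet potato with both tight: 2.128 servings and 2.265 servings → $3.27.
broccoli + cottage cheese: the both-tight solution has a negative serving — not a feasible corner.
sweet potato + cottage cheese with both tight: 3.719 servings and 1.346 servings → $3.85.
So the least-cost plan costs $2.63.

$2.63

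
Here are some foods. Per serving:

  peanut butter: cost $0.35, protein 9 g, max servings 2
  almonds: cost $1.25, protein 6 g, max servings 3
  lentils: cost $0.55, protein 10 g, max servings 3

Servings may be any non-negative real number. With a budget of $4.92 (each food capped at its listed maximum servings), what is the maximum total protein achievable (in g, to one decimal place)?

Protein per dollar: peanut butter 25.71, lentils 18.18, almonds 4.8.
Take 2 servings of peanut butter: spends $0.70, +18.0 g protein (running total 18.0 g).
Take 3 servings of lentils: spends $1.65, +30.0 g protein (running total 48.0 g).
Take 2.056 servings of almonds: spends $2.57, +12.3 g protein (running total 60.3 g).
Filling greedily by protein-per-dollar is optimal for one linear limit, giving 60.3 g.

60.3 g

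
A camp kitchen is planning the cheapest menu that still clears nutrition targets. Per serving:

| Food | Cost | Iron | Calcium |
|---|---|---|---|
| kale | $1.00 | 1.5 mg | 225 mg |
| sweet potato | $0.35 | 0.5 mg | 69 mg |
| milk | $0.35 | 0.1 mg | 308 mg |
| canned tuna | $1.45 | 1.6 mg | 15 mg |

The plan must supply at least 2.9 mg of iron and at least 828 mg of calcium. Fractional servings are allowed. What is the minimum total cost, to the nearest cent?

$2.31

kale only: max(2.9/1.5, 828/225) = 3.68 servings → $3.68.
sweet potato only: max(2.9/0.5, 828/69) = 12 servings → $4.20.
milk only: max(2.9/0.1, 828/308) = 29 servings → $10.15.
canned tuna only: max(2.9/1.6, 828/15) = 55.2 servings → $80.04.
kale + sweet potato: the both-tight solution has a negative serving — not a feasible corner.
kale + milk with both tight: 1.844 servings and 1.341 servings → $2.31.
kale + canned tuna: the both-tight solution has a negative serving — not a feasible corner.
sweet potato + milk with both tight: 5.509 servings and 1.454 servings → $2.44.
sweet potato + canned tuna: intersection lies outside the first quadrant.
milk + canned tuna with both tight: 2.608 servings and 1.65 servings → $3.30.
So the least-cost plan costs $2.31.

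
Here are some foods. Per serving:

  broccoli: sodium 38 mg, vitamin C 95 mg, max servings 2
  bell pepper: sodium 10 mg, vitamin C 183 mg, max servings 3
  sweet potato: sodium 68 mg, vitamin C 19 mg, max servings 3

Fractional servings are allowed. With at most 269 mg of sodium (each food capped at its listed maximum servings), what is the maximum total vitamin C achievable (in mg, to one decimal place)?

784.5 mg

Vitamin C per mg sodium: bell pepper 18.3, broccoli 2.5, sweet potato 0.2794.
Take 3 servings of bell pepper: uses 30 mg sodium, +549.0 mg vitamin C (running total 549.0 mg).
Take 2 servings of broccoli: uses 76 mg sodium, +190.0 mg vitamin C (running total 739.0 mg).
Take 2.397 servings of sweet potato: uses 163 mg sodium, +45.5 mg vitamin C (running total 784.5 mg).
Greedy by best ratio exhausts the sodium allowance optimally: 784.5 mg.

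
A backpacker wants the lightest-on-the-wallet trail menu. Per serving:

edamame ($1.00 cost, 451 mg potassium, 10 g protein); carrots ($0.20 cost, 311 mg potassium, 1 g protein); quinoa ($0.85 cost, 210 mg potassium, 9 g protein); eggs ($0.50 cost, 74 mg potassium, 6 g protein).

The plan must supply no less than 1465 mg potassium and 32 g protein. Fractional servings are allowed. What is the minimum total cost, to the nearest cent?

Minimising a linear cost over {potassium ≥ 1465, protein ≥ 32, servings ≥ 0} — the optimum is at a vertex, using one or two foods.
edamame only: max(1465/451, 32/10) = 3.248 servings → $3.25.
carrots only: max(1465/311, 32/1) = 32 servings → $6.40.
quinoa only: max(1465/210, 32/9) = 6.976 servings → $5.93.
eggs only: max(1465/74, 32/6) = 19.8 servings → $9.90.
edamame + carrots with both tight: 3.192 servings and 0.08199 servings → $3.21.
edamame + quinoa with both targets exact would need a negative amount; discard.
edamame + eggs: the both-tight solution has a negative serving — not a feasible corner.
carrots + quinoa with both tight: 2.497 servings and 3.278 servings → $3.29.
carrots + eggs with both tight: 3.584 servings and 4.736 servings → $3.08.
quinoa + eggs: the both-tight solution has a negative serving — not a feasible corner.
The minimum over all feasible corners is $3.08.

$3.08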